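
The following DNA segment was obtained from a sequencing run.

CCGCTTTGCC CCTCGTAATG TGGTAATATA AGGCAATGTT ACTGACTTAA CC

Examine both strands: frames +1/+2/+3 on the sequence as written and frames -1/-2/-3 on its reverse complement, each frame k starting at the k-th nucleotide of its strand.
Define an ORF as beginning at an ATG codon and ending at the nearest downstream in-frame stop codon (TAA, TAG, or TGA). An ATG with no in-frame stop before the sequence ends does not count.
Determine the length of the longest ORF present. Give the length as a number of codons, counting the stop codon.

Reverse complement (5'→3'): GGTTAAGTCAGTAACATTGCCTTATATTACCACATTACGAGGGGCAAAGCGG
Frame +1: CCG CTT TGC CCC TCG TAA TGT GGT AAT ATA AGG CAA TGT TAC TGA CTT AAC — no ATG→stop ORF.
Frame +2: CGC TTT GCC CCT CGT AAT GTG GTA ATA TAA GGC AAT GTT ACT GAC TTA ACC — no ATG→stop ORF.
Frame +3: GCT TTG CCC CTC GTA ATG TGG TAA TAT AAG GCA ATG TTA CTG ACT TAA — ATG at 18, stop TAA at 24 → 9 nt; ATG at 36, stop TAA at 48 → 15 nt.
Frame -1: GGT TAA GTC AGT AAC ATT GCC TTA TAT TAC CAC ATT ACG AGG GGC AAA GCG — no ATG→stop ORF.
Frame -2: GTT AAG TCA GTA ACA TTG CCT TAT ATT ACC ACA TTA CGA GGG GCA AAG CGG — no ATG→stop ORF.
Frame -3: TTA AGT CAG TAA CAT TGC CTT ATA TTA CCA CAT TAC GAG GGG CAA AGC — no ATG→stop ORF.
Longest: frame +3, positions 36–50, 15 nt = 5 codons = 4 aa. → 5 codons.

5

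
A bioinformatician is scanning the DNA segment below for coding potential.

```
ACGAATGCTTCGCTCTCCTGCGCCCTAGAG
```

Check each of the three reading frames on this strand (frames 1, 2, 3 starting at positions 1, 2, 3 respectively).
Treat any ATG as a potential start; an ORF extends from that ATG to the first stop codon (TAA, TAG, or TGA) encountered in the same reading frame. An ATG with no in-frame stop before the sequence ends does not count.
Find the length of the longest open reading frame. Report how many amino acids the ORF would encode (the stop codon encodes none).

Frame 1: ACG AAT GCT TCG CTC TCC TGC GCC CTA GAG — no ATG→stop ORF.
Frame 2: CGA ATG CTT CGC TCT CCT GCG CCC TAG — ATG at 5, stop TAG at 26 → 24 nt.
Frame 3: GAA TGC TTC GCT CTC CTG CGC CCT AGA — no ATG→stop ORF.
Longest: frame 2, positions 5–28, 24 nt = 8 codons = 7 aa. → 7 amino acids.

7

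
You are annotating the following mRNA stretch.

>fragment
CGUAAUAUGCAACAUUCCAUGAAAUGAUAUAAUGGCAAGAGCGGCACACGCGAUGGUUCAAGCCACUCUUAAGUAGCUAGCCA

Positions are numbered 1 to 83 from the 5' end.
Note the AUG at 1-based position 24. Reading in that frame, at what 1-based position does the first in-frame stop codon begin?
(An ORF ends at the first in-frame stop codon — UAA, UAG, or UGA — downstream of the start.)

Codons from position 24: AUG (24–26), AUA (27–29), UAA (30–32).
UAA is a stop codon; it begins at position 30.

30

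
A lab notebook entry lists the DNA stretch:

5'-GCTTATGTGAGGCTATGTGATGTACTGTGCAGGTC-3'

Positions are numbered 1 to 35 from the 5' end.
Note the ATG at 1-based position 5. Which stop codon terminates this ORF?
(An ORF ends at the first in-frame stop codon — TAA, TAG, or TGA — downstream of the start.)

Codons from position 5: ATG (5–7), TGA (8–10).
The first in-frame stop codon is TGA.

TGA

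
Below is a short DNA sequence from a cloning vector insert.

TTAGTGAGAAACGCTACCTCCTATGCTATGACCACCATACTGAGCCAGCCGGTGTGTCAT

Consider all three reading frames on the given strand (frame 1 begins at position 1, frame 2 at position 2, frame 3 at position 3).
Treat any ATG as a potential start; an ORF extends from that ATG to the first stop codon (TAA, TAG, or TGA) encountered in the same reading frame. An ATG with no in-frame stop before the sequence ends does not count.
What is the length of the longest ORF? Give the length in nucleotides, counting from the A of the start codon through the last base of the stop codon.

Frame 1: TTA GTG AGA AAC GCT ACC TCC TAT GCT ATG ACC ACC ATA CTG AGC CAG CCG GTG TGT CAT — no ATG→stop ORF.
Frame 2: TAG TGA GAA ACG CTA CCT CCT ATG CTA TGA CCA CCA TAC TGA GCC AGC CGG TGT GTC — ATG at 23, stop TGA at 29 → 9 nt.
Frame 3: AGT GAG AAA CGC TAC CTC CTA TGC TAT GAC CAC CAT ACT GAG CCA GCC GGT GTG TCA — no ATG→stop ORF.
Longest: frame 2, positions 23–31, 9 nt = 3 codons = 2 aa. → 9 nucleotides.

9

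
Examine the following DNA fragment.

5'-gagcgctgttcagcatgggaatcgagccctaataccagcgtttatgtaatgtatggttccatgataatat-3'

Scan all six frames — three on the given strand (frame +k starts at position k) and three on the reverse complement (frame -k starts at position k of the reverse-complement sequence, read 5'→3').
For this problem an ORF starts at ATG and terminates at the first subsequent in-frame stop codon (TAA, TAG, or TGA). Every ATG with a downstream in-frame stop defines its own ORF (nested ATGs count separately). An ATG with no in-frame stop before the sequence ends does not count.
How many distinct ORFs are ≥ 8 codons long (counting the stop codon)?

0

Reverse complement (5'→3'): ATATTATCATGGAACCATACATTACATAAACGCTGGTATTAGGGCTCGATTCCCATGCTGAACAGCGCTC
Frame +1: GAG CGC TGT TCA GCA TGG GAA TCG AGC CCT AAT ACC AGC GTT TAT GTA ATG TAT GGT TCC ATG ATA ATA — no ATG→stop ORF.
Frame +2: AGC GCT GTT CAG CAT GGG AAT CGA GCC CTA ATA CCA GCG TTT ATG TAA TGT ATG GTT CCA TGA TAA TAT — ATG at 44, stop TAA at 47 → 6 nt; ATG at 53, stop TGA at 62 → 12 nt.
Frame +3: GCG CTG TTC AGC ATG GGA ATC GAG CCC TAA TAC CAG CGT TTA TGT AAT GTA TGG TTC CAT GAT AAT — ATG at 15, stop TAA at 30 → 18 nt.
Frame -1: ATA TTA TCA TGG AAC CAT ACA TTA CAT AAA CGC TGG TAT TAG GGC TCG ATT CCC ATG CTG AAC AGC GCT — no ATG→stop ORF.
Frame -2: TAT TAT CAT GGA ACC ATA CAT TAC ATA AAC GCT GGT ATT AGG GCT CGA TTC CCA TGC TGA ACA GCG CTC — no ATG→stop ORF.
Frame -3: ATT ATC ATG GAA CCA TAC ATT ACA TAA ACG CTG GTA TTA GGG CTC GAT TCC CAT GCT GAA CAG CGC — ATG at 9, stop TAA at 27 → 21 nt.
No ORF reaches 8 codons. Count = 0.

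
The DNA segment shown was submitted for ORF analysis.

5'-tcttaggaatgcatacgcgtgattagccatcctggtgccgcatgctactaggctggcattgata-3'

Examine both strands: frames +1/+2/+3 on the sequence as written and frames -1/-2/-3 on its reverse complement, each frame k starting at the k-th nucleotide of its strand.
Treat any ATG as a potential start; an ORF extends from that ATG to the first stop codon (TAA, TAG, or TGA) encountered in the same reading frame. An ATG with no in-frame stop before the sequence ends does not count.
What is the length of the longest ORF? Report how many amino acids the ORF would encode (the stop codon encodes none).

6

Reverse complement (5'→3'): TATCAATGCCAGCCTAGTAGCATGCGGCACCAGGATGGCTAATCACGCGTATGCATTCCTAAGA
Frame +1: TCT TAG GAA TGC ATA CGC GTG ATT AGC CAT CCT GGT GCC GCA TGC TAC TAG GCT GGC ATT GAT — no ATG→stop ORF.
Frame +2: CTT AGG AAT GCA TAC GCG TGA TTA GCC ATC CTG GTG CCG CAT GCT ACT AGG CTG GCA TTG ATA — no ATG→stop ORF.
Frame +3: TTA GGA ATG CAT ACG CGT GAT TAG CCA TCC TGG TGC CGC ATG CTA CTA GGC TGG CAT TGA — ATG at 9, stop TAG at 24 → 18 nt; ATG at 42, stop TGA at 60 → 21 nt.
Frame -1: TAT CAA TGC CAG CCT AGT AGC ATG CGG CAC CAG GAT GGC TAA TCA CGC GTA TGC ATT CCT AAG — ATG at 22, stop TAA at 40 → 21 nt.
Frame -2: ATC AAT GCC AGC CTA GTA GCA TGC GGC ACC AGG ATG GCT AAT CAC GCG TAT GCA TTC CTA AGA — no ATG→stop ORF.
Frame -3: TCA ATG CCA GCC TAG TAG CAT GCG GCA CCA GGA TGG CTA ATC ACG CGT ATG CAT TCC TAA — ATG at 6, stop TAG at 15 → 12 nt; ATG at 51, stop TAA at 60 → 12 nt.
Longest: frame +3, positions 42–62, 21 nt = 7 codons = 6 aa. → 6 amino acids.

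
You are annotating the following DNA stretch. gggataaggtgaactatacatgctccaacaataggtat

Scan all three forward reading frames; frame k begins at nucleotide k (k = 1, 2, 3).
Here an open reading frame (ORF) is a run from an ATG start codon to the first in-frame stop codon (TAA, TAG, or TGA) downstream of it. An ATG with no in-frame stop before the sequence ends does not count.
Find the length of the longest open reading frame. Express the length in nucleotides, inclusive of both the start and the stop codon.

Frame 1: GGG ATA AGG TGA ACT ATA CAT GCT CCA ACA ATA GGT — no ATG→stop ORF.
Frame 2: GGA TAA GGT GAA CTA TAC ATG CTC CAA CAA TAG GTA — ATG at 20, stop TAG at 32 → 15 nt.
Frame 3: GAT AAG GTG AAC TAT ACA TGC TCC AAC AAT AGG TAT — no ATG→stop ORF.
Longest: frame 2, positions 20–34, 15 nt = 5 codons = 4 aa. → 15 nucleotides.

15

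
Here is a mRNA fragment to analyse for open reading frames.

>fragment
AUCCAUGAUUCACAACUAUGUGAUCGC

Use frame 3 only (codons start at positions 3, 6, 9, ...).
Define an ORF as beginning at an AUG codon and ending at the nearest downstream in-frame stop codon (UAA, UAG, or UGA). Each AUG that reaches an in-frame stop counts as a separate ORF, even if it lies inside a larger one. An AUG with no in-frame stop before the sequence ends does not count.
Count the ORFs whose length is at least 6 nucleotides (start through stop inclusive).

1

Frame 3: CCA UGA UUC ACA ACU AUG UGA UCG — AUG at 18, stop UGA at 21 → 6 nt.
ORFs ≥ 6 nucleotides: frame 3 18–23 (6 nucleotides). Count = 1.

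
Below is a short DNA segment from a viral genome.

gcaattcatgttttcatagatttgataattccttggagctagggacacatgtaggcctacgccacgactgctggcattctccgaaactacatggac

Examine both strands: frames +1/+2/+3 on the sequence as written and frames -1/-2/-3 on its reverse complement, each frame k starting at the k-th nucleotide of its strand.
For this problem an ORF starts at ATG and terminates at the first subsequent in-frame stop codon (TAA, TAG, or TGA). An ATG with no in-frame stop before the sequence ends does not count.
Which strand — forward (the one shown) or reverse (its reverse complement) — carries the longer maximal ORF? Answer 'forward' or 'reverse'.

Reverse complement (5'→3'): GTCCATGTAGTTTCGGAGAATGCCAGCAGTCGTGGCGTAGGCCTACATGTGTCCCTAGCTCCAAGGAATTATCAAATCTATGAAAACATGAATTGC
Frame +1: GCA ATT CAT GTT TTC ATA GAT TTG ATA ATT CCT TGG AGC TAG GGA CAC ATG TAG GCC TAC GCC ACG ACT GCT GGC ATT CTC CGA AAC TAC ATG GAC — ATG at 49, stop TAG at 52 → 6 nt.
Frame +2: CAA TTC ATG TTT TCA TAG ATT TGA TAA TTC CTT GGA GCT AGG GAC ACA TGT AGG CCT ACG CCA CGA CTG CTG GCA TTC TCC GAA ACT ACA TGG — ATG at 8, stop TAG at 17 → 12 nt.
Frame +3: AAT TCA TGT TTT CAT AGA TTT GAT AAT TCC TTG GAG CTA GGG ACA CAT GTA GGC CTA CGC CAC GAC TGC TGG CAT TCT CCG AAA CTA CAT GGA — no ATG→stop ORF.
Frame -1: GTC CAT GTA GTT TCG GAG AAT GCC AGC AGT CGT GGC GTA GGC CTA CAT GTG TCC CTA GCT CCA AGG AAT TAT CAA ATC TAT GAA AAC ATG AAT TGC — no ATG→stop ORF.
Frame -2: TCC ATG TAG TTT CGG AGA ATG CCA GCA GTC GTG GCG TAG GCC TAC ATG TGT CCC TAG CTC CAA GGA ATT ATC AAA TCT ATG AAA ACA TGA ATT — ATG at 5, stop TAG at 8 → 6 nt; ATG at 20, stop TAG at 38 → 21 nt; ATG at 47, stop TAG at 56 → 12 nt; ATG at 80, stop TGA at 89 → 12 nt.
Frame -3: CCA TGT AGT TTC GGA GAA TGC CAG CAG TCG TGG CGT AGG CCT ACA TGT GTC CCT AGC TCC AAG GAA TTA TCA AAT CTA TGA AAA CAT GAA TTG — no ATG→stop ORF.
Forward-strand max 12 nt; reverse-strand max 21 nt. The reverse strand has the longer ORF.

reverse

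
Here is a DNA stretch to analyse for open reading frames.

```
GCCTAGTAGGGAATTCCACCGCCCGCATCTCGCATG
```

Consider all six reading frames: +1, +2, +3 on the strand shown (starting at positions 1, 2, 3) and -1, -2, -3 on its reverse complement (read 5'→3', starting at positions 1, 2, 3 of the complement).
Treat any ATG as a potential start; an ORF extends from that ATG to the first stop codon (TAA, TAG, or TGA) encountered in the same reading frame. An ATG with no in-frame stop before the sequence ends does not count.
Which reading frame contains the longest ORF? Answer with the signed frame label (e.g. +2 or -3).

-2

Reverse complement (5'→3'): CATGCGAGATGCGGGCGGTGGAATTCCCTACTAGGC
Frame +1: GCC TAG TAG GGA ATT CCA CCG CCC GCA TCT CGC ATG — no ATG→stop ORF.
Frame +2: CCT AGT AGG GAA TTC CAC CGC CCG CAT CTC GCA — no ATG→stop ORF.
Frame +3: CTA GTA GGG AAT TCC ACC GCC CGC ATC TCG CAT — no ATG→stop ORF.
Frame -1: CAT GCG AGA TGC GGG CGG TGG AAT TCC CTA CTA GGC — no ATG→stop ORF.
Frame -2: ATG CGA GAT GCG GGC GGT GGA ATT CCC TAC TAG — ATG at 2, stop TAG at 32 → 33 nt.
Frame -3: TGC GAG ATG CGG GCG GTG GAA TTC CCT ACT AGG — no ATG→stop ORF.
Longest ORF is 33 nt in frame -2 (positions 2–34).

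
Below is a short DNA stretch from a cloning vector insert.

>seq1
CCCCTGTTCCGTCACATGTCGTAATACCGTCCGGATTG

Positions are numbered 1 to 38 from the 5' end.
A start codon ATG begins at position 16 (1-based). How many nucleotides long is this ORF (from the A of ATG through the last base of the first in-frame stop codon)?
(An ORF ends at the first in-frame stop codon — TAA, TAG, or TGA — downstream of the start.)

Codons from position 16: ATG (16–18), TCG (19–21), TAA (22–24).
TAA is the first in-frame stop; ORF spans 16–24, 9 nucleotides.

9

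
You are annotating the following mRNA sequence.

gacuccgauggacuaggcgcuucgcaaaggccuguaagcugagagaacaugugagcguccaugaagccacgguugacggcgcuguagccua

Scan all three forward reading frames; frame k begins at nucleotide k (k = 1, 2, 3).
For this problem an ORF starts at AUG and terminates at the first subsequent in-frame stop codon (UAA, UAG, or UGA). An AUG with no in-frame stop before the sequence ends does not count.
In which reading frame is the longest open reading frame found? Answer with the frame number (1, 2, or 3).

Frame 1: GAC UCC GAU GGA CUA GGC GCU UCG CAA AGG CCU GUA AGC UGA GAG AAC AUG UGA GCG UCC AUG AAG CCA CGG UUG ACG GCG CUG UAG CCU — AUG at 49, stop UGA at 52 → 6 nt; AUG at 61, stop UAG at 85 → 27 nt.
Frame 2: ACU CCG AUG GAC UAG GCG CUU CGC AAA GGC CUG UAA GCU GAG AGA ACA UGU GAG CGU CCA UGA AGC CAC GGU UGA CGG CGC UGU AGC CUA — AUG at 8, stop UAG at 14 → 9 nt.
Frame 3: CUC CGA UGG ACU AGG CGC UUC GCA AAG GCC UGU AAG CUG AGA GAA CAU GUG AGC GUC CAU GAA GCC ACG GUU GAC GGC GCU GUA GCC — no AUG→stop ORF.
Longest ORF is 27 nt in frame 1 (positions 61–87).

1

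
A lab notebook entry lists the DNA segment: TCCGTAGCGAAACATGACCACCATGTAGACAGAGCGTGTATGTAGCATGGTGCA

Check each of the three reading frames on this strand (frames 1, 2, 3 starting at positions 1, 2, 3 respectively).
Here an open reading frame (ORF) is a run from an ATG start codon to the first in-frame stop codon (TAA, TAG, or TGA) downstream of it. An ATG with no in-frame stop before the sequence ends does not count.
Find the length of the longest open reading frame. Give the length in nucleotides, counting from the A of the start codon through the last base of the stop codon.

Frame 1: TCC GTA GCG AAA CAT GAC CAC CAT GTA GAC AGA GCG TGT ATG TAG CAT GGT GCA — ATG at 40, stop TAG at 43 → 6 nt.
Frame 2: CCG TAG CGA AAC ATG ACC ACC ATG TAG ACA GAG CGT GTA TGT AGC ATG GTG — ATG at 14, stop TAG at 26 → 15 nt; ATG at 23, stop TAG at 26 → 6 nt.
Frame 3: CGT AGC GAA ACA TGA CCA CCA TGT AGA CAG AGC GTG TAT GTA GCA TGG TGC — no ATG→stop ORF.
Longest: frame 2, positions 14–28, 15 nt = 5 codons = 4 aa. → 15 nucleotides.

15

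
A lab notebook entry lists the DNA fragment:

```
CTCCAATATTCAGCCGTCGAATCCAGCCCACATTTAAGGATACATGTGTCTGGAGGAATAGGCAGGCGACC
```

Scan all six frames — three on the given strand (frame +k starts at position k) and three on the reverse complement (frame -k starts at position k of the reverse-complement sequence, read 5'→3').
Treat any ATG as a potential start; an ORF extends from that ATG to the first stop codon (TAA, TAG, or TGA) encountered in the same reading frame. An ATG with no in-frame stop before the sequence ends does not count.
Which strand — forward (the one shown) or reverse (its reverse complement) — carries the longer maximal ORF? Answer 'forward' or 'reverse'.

Reverse complement (5'→3'): GGTCGCCTGCCTATTCCTCCAGACACATGTATCCTTAAATGTGGGCTGGATTCGACGGCTGAATATTGGAG
Frame +1: CTC CAA TAT TCA GCC GTC GAA TCC AGC CCA CAT TTA AGG ATA CAT GTG TCT GGA GGA ATA GGC AGG CGA — no ATG→stop ORF.
Frame +2: TCC AAT ATT CAG CCG TCG AAT CCA GCC CAC ATT TAA GGA TAC ATG TGT CTG GAG GAA TAG GCA GGC GAC — ATG at 44, stop TAG at 59 → 18 nt.
Frame +3: CCA ATA TTC AGC CGT CGA ATC CAG CCC ACA TTT AAG GAT ACA TGT GTC TGG AGG AAT AGG CAG GCG ACC — no ATG→stop ORF.
Frame -1: GGT CGC CTG CCT ATT CCT CCA GAC ACA TGT ATC CTT AAA TGT GGG CTG GAT TCG ACG GCT GAA TAT TGG — no ATG→stop ORF.
Frame -2: GTC GCC TGC CTA TTC CTC CAG ACA CAT GTA TCC TTA AAT GTG GGC TGG ATT CGA CGG CTG AAT ATT GGA — no ATG→stop ORF.
Frame -3: TCG CCT GCC TAT TCC TCC AGA CAC ATG TAT CCT TAA ATG TGG GCT GGA TTC GAC GGC TGA ATA TTG GAG — ATG at 27, stop TAA at 36 → 12 nt; ATG at 39, stop TGA at 60 → 24 nt.
Forward-strand max 18 nt; reverse-strand max 24 nt. The reverse strand has the longer ORF.

reverse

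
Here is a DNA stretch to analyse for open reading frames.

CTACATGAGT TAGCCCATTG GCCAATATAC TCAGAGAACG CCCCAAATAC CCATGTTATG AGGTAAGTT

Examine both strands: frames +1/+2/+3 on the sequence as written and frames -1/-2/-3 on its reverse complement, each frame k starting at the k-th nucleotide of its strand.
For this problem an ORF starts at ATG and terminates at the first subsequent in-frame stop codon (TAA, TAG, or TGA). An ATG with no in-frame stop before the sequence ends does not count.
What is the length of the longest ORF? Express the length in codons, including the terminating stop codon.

Reverse complement (5'→3'): AACTTACCTCATAACATGGGTATTTGGGGCGTTCTCTGAGTATATTGGCCAATGGGCTAACTCATGTAG
Frame +1: CTA CAT GAG TTA GCC CAT TGG CCA ATA TAC TCA GAG AAC GCC CCA AAT ACC CAT GTT ATG AGG TAA GTT — ATG at 58, stop TAA at 64 → 9 nt.
Frame +2: TAC ATG AGT TAG CCC ATT GGC CAA TAT ACT CAG AGA ACG CCC CAA ATA CCC ATG TTA TGA GGT AAG — ATG at 5, stop TAG at 11 → 9 nt; ATG at 53, stop TGA at 59 → 9 nt.
Frame +3: ACA TGA GTT AGC CCA TTG GCC AAT ATA CTC AGA GAA CGC CCC AAA TAC CCA TGT TAT GAG GTA AGT — no ATG→stop ORF.
Frame -1: AAC TTA CCT CAT AAC ATG GGT ATT TGG GGC GTT CTC TGA GTA TAT TGG CCA ATG GGC TAA CTC ATG TAG — ATG at 16, stop TGA at 37 → 24 nt; ATG at 52, stop TAA at 58 → 9 nt; ATG at 64, stop TAG at 67 → 6 nt.
Frame -2: ACT TAC CTC ATA ACA TGG GTA TTT GGG GCG TTC TCT GAG TAT ATT GGC CAA TGG GCT AAC TCA TGT — no ATG→stop ORF.
Frame -3: CTT ACC TCA TAA CAT GGG TAT TTG GGG CGT TCT CTG AGT ATA TTG GCC AAT GGG CTA ACT CAT GTA — no ATG→stop ORF.
Longest: frame -1, positions 16–39, 24 nt = 8 codons = 7 aa. → 8 codons.

8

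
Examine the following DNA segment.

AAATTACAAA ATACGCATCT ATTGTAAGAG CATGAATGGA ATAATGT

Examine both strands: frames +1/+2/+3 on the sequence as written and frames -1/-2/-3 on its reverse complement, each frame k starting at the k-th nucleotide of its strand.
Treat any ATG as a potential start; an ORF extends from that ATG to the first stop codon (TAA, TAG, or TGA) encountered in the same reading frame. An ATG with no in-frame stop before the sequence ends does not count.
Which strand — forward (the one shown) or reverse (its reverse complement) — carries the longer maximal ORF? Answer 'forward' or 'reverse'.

Reverse complement (5'→3'): ACATTATTCCATTCATGCTCTTACAATAGATGCGTATTTTGTAATTT
Frame +1: AAA TTA CAA AAT ACG CAT CTA TTG TAA GAG CAT GAA TGG AAT AAT — no ATG→stop ORF.
Frame +2: AAT TAC AAA ATA CGC ATC TAT TGT AAG AGC ATG AAT GGA ATA ATG — no ATG→stop ORF.
Frame +3: ATT ACA AAA TAC GCA TCT ATT GTA AGA GCA TGA ATG GAA TAA TGT — ATG at 36, stop TAA at 42 → 9 nt.
Frame -1: ACA TTA TTC CAT TCA TGC TCT TAC AAT AGA TGC GTA TTT TGT AAT — no ATG→stop ORF.
Frame -2: CAT TAT TCC ATT CAT GCT CTT ACA ATA GAT GCG TAT TTT GTA ATT — no ATG→stop ORF.
Frame -3: ATT ATT CCA TTC ATG CTC TTA CAA TAG ATG CGT ATT TTG TAA TTT — ATG at 15, stop TAG at 27 → 15 nt; ATG at 30, stop TAA at 42 → 15 nt.
Forward-strand max 9 nt; reverse-strand max 15 nt. The reverse strand has the longer ORF.

reverse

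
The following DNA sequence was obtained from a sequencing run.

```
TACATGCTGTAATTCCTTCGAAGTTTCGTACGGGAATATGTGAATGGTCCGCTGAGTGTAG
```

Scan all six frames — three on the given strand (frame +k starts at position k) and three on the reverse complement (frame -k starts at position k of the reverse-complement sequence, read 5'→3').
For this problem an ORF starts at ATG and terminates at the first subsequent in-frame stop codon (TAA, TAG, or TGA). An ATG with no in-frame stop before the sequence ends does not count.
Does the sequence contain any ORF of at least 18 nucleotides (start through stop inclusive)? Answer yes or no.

no

Reverse complement (5'→3'): CTACACTCAGCGGACCATTCACATATTCCCGTACGAAACTTCGAAGGAATTACAGCATGTA
Frame +1: TAC ATG CTG TAA TTC CTT CGA AGT TTC GTA CGG GAA TAT GTG AAT GGT CCG CTG AGT GTA — ATG at 4, stop TAA at 10 → 9 nt.
Frame +2: ACA TGC TGT AAT TCC TTC GAA GTT TCG TAC GGG AAT ATG TGA ATG GTC CGC TGA GTG TAG — ATG at 38, stop TGA at 41 → 6 nt; ATG at 44, stop TGA at 53 → 12 nt.
Frame +3: CAT GCT GTA ATT CCT TCG AAG TTT CGT ACG GGA ATA TGT GAA TGG TCC GCT GAG TGT — no ATG→stop ORF.
Frame -1: CTA CAC TCA GCG GAC CAT TCA CAT ATT CCC GTA CGA AAC TTC GAA GGA ATT ACA GCA TGT — no ATG→stop ORF.
Frame -2: TAC ACT CAG CGG ACC ATT CAC ATA TTC CCG TAC GAA ACT TCG AAG GAA TTA CAG CAT GTA — no ATG→stop ORF.
Frame -3: ACA CTC AGC GGA CCA TTC ACA TAT TCC CGT ACG AAA CTT CGA AGG AAT TAC AGC ATG — no ATG→stop ORF.
Largest ORF found is 12 nucleotides < 18, so no.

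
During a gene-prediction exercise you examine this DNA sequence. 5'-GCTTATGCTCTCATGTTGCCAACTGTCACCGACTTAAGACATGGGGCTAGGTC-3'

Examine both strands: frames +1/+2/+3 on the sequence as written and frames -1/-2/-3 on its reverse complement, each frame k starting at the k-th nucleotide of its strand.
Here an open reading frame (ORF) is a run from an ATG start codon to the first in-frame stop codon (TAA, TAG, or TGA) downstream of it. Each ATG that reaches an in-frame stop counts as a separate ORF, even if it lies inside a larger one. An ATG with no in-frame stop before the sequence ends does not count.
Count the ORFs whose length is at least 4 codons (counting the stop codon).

Reverse complement (5'→3'): GACCTAGCCCCATGTCTTAAGTCGGTGACAGTTGGCAACATGAGAGCATAAGC
Frame +1: GCT TAT GCT CTC ATG TTG CCA ACT GTC ACC GAC TTA AGA CAT GGG GCT AGG — no ATG→stop ORF.
Frame +2: CTT ATG CTC TCA TGT TGC CAA CTG TCA CCG ACT TAA GAC ATG GGG CTA GGT — ATG at 5, stop TAA at 35 → 33 nt.
Frame +3: TTA TGC TCT CAT GTT GCC AAC TGT CAC CGA CTT AAG ACA TGG GGC TAG GTC — no ATG→stop ORF.
Frame -1: GAC CTA GCC CCA TGT CTT AAG TCG GTG ACA GTT GGC AAC ATG AGA GCA TAA — ATG at 40, stop TAA at 49 → 12 nt.
Frame -2: ACC TAG CCC CAT GTC TTA AGT CGG TGA CAG TTG GCA ACA TGA GAG CAT AAG — no ATG→stop ORF.
Frame -3: CCT AGC CCC ATG TCT TAA GTC GGT GAC AGT TGG CAA CAT GAG AGC ATA AGC — ATG at 12, stop TAA at 18 → 9 nt.
ORFs ≥ 4 codons: frame +2 5–37 (11 codons), frame -1 40–51 (4 codons). Count = 2.

2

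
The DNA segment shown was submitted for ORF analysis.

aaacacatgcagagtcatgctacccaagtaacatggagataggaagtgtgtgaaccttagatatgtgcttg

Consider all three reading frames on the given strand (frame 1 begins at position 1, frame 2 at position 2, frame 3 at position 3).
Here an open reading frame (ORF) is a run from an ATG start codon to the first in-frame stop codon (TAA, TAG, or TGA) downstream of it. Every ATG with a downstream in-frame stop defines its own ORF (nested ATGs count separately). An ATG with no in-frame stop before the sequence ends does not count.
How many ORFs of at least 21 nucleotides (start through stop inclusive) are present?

Frame 1: AAA CAC ATG CAG AGT CAT GCT ACC CAA GTA ACA TGG AGA TAG GAA GTG TGT GAA CCT TAG ATA TGT GCT — ATG at 7, stop TAG at 40 → 36 nt.
Frame 2: AAC ACA TGC AGA GTC ATG CTA CCC AAG TAA CAT GGA GAT AGG AAG TGT GTG AAC CTT AGA TAT GTG CTT — ATG at 17, stop TAA at 29 → 15 nt.
Frame 3: ACA CAT GCA GAG TCA TGC TAC CCA AGT AAC ATG GAG ATA GGA AGT GTG TGA ACC TTA GAT ATG TGC TTG — ATG at 33, stop TGA at 51 → 21 nt.
ORFs ≥ 21 nucleotides: frame 1 7–42 (36 nucleotides), frame 3 33–53 (21 nucleotides). Count = 2.

2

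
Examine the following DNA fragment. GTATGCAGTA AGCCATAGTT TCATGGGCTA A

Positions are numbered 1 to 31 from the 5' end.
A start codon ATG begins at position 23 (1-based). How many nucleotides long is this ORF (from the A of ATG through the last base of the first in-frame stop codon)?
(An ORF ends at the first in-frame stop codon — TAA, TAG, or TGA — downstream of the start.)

Codons from position 23: ATG (23–25), GGC (26–28), TAA (29–31).
TAA is the first in-frame stop; ORF spans 23–31, 9 nucleotides.

9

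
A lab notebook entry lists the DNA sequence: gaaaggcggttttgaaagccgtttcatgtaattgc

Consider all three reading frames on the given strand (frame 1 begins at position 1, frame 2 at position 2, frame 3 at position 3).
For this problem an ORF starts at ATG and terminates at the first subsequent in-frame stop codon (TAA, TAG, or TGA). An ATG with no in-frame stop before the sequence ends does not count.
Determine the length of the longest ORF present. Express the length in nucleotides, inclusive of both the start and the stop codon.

6

Frame 1: GAA AGG CGG TTT TGA AAG CCG TTT CAT GTA ATT — no ATG→stop ORF.
Frame 2: AAA GGC GGT TTT GAA AGC CGT TTC ATG TAA TTG — ATG at 26, stop TAA at 29 → 6 nt.
Frame 3: AAG GCG GTT TTG AAA GCC GTT TCA TGT AAT TGC — no ATG→stop ORF.
Longest: frame 2, positions 26–31, 6 nt = 2 codons = 1 aa. → 6 nucleotides.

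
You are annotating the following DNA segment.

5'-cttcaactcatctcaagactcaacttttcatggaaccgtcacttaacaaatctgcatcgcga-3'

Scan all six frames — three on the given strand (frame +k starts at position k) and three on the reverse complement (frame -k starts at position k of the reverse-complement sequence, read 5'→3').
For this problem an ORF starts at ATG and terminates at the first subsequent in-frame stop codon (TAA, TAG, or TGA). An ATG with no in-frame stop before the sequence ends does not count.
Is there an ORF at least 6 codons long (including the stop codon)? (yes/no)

Reverse complement (5'→3'): TCGCGATGCAGATTTGTTAAGTGACGGTTCCATGAAAAGTTGAGTCTTGAGATGAGTTGAAG
Frame +1: CTT CAA CTC ATC TCA AGA CTC AAC TTT TCA TGG AAC CGT CAC TTA ACA AAT CTG CAT CGC — no ATG→stop ORF.
Frame +2: TTC AAC TCA TCT CAA GAC TCA ACT TTT CAT GGA ACC GTC ACT TAA CAA ATC TGC ATC GCG — no ATG→stop ORF.
Frame +3: TCA ACT CAT CTC AAG ACT CAA CTT TTC ATG GAA CCG TCA CTT AAC AAA TCT GCA TCG CGA — no ATG→stop ORF.
Frame -1: TCG CGA TGC AGA TTT GTT AAG TGA CGG TTC CAT GAA AAG TTG AGT CTT GAG ATG AGT TGA — ATG at 52, stop TGA at 58 → 9 nt.
Frame -2: CGC GAT GCA GAT TTG TTA AGT GAC GGT TCC ATG AAA AGT TGA GTC TTG AGA TGA GTT GAA — ATG at 32, stop TGA at 41 → 12 nt.
Frame -3: GCG ATG CAG ATT TGT TAA GTG ACG GTT CCA TGA AAA GTT GAG TCT TGA GAT GAG TTG AAG — ATG at 6, stop TAA at 18 → 15 nt.
Largest ORF found is 5 codons < 6, so no.

no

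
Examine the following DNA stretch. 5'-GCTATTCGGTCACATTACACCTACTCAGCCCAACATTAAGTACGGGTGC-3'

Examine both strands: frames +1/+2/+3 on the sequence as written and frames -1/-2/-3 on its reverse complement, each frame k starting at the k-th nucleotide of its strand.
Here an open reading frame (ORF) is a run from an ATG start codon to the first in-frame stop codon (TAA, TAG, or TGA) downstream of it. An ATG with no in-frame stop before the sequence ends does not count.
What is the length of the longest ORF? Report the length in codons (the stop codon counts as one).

Reverse complement (5'→3'): GCACCCGTACTTAATGTTGGGCTGAGTAGGTGTAATGTGACCGAATAGC
Frame +1: GCT ATT CGG TCA CAT TAC ACC TAC TCA GCC CAA CAT TAA GTA CGG GTG — no ATG→stop ORF.
Frame +2: CTA TTC GGT CAC ATT ACA CCT ACT CAG CCC AAC ATT AAG TAC GGG TGC — no ATG→stop ORF.
Frame +3: TAT TCG GTC ACA TTA CAC CTA CTC AGC CCA ACA TTA AGT ACG GGT — no ATG→stop ORF.
Frame -1: GCA CCC GTA CTT AAT GTT GGG CTG AGT AGG TGT AAT GTG ACC GAA TAG — no ATG→stop ORF.
Frame -2: CAC CCG TAC TTA ATG TTG GGC TGA GTA GGT GTA ATG TGA CCG AAT AGC — ATG at 14, stop TGA at 23 → 12 nt; ATG at 35, stop TGA at 38 → 6 nt.
Frame -3: ACC CGT ACT TAA TGT TGG GCT GAG TAG GTG TAA TGT GAC CGA ATA — no ATG→stop ORF.
Longest: frame -2, positions 14–25, 12 nt = 4 codons = 3 aa. → 4 codons.

4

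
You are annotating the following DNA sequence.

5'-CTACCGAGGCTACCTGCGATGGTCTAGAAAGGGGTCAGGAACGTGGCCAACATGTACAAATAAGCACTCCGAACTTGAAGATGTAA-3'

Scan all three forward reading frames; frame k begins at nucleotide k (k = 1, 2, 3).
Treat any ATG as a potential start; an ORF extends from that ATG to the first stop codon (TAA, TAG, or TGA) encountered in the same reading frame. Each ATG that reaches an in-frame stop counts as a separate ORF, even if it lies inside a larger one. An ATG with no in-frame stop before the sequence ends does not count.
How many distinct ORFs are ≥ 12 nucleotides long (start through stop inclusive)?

1

Frame 1: CTA CCG AGG CTA CCT GCG ATG GTC TAG AAA GGG GTC AGG AAC GTG GCC AAC ATG TAC AAA TAA GCA CTC CGA ACT TGA AGA TGT — ATG at 19, stop TAG at 25 → 9 nt; ATG at 52, stop TAA at 61 → 12 nt.
Frame 2: TAC CGA GGC TAC CTG CGA TGG TCT AGA AAG GGG TCA GGA ACG TGG CCA ACA TGT ACA AAT AAG CAC TCC GAA CTT GAA GAT GTA — no ATG→stop ORF.
Frame 3: ACC GAG GCT ACC TGC GAT GGT CTA GAA AGG GGT CAG GAA CGT GGC CAA CAT GTA CAA ATA AGC ACT CCG AAC TTG AAG ATG TAA — ATG at 81, stop TAA at 84 → 6 nt.
ORFs ≥ 12 nucleotides: frame 1 52–63 (12 nucleotides). Count = 1.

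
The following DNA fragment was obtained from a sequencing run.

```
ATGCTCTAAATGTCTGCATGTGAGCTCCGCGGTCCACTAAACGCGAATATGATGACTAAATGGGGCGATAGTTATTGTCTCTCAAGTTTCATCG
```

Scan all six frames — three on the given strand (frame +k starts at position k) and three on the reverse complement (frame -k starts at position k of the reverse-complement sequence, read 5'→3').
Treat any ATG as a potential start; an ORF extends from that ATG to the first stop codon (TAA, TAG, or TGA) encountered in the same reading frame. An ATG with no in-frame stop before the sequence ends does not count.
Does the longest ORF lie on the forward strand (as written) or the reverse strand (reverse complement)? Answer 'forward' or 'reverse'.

Reverse complement (5'→3'): CGATGAAACTTGAGAGACAATAACTATCGCCCCATTTAGTCATCATATTCGCGTTTAGTGGACCGCGGAGCTCACATGCAGACATTTAGAGCAT
Frame +1: ATG CTC TAA ATG TCT GCA TGT GAG CTC CGC GGT CCA CTA AAC GCG AAT ATG ATG ACT AAA TGG GGC GAT AGT TAT TGT CTC TCA AGT TTC ATC — ATG at 1, stop TAA at 7 → 9 nt.
Frame +2: TGC TCT AAA TGT CTG CAT GTG AGC TCC GCG GTC CAC TAA ACG CGA ATA TGA TGA CTA AAT GGG GCG ATA GTT ATT GTC TCT CAA GTT TCA TCG — no ATG→stop ORF.
Frame +3: GCT CTA AAT GTC TGC ATG TGA GCT CCG CGG TCC ACT AAA CGC GAA TAT GAT GAC TAA ATG GGG CGA TAG TTA TTG TCT CTC AAG TTT CAT — ATG at 18, stop TGA at 21 → 6 nt; ATG at 60, stop TAG at 69 → 12 nt.
Frame -1: CGA TGA AAC TTG AGA GAC AAT AAC TAT CGC CCC ATT TAG TCA TCA TAT TCG CGT TTA GTG GAC CGC GGA GCT CAC ATG CAG ACA TTT AGA GCA — no ATG→stop ORF.
Frame -2: GAT GAA ACT TGA GAG ACA ATA ACT ATC GCC CCA TTT AGT CAT CAT ATT CGC GTT TAG TGG ACC GCG GAG CTC ACA TGC AGA CAT TTA GAG CAT — no ATG→stop ORF.
Frame -3: ATG AAA CTT GAG AGA CAA TAA CTA TCG CCC CAT TTA GTC ATC ATA TTC GCG TTT AGT GGA CCG CGG AGC TCA CAT GCA GAC ATT TAG AGC — ATG at 3, stop TAA at 21 → 21 nt.
Forward-strand max 12 nt; reverse-strand max 21 nt. The reverse strand has the longer ORF.

reverse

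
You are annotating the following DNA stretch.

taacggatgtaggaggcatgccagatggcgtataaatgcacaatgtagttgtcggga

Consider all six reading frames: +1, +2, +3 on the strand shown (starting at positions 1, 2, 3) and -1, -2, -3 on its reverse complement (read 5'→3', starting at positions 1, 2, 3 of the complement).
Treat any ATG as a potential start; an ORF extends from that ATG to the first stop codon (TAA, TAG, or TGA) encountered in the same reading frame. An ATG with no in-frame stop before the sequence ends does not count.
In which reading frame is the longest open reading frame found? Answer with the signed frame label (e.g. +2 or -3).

+1

Reverse complement (5'→3'): TCCCGACAACTACATTGTGCATTTATACGCCATCTGGCATGCCTCCTACATCCGTTA
Frame +1: TAA CGG ATG TAG GAG GCA TGC CAG ATG GCG TAT AAA TGC ACA ATG TAG TTG TCG GGA — ATG at 7, stop TAG at 10 → 6 nt; ATG at 25, stop TAG at 46 → 24 nt; ATG at 43, stop TAG at 46 → 6 nt.
Frame +2: AAC GGA TGT AGG AGG CAT GCC AGA TGG CGT ATA AAT GCA CAA TGT AGT TGT CGG — no ATG→stop ORF.
Frame +3: ACG GAT GTA GGA GGC ATG CCA GAT GGC GTA TAA ATG CAC AAT GTA GTT GTC GGG — ATG at 18, stop TAA at 33 → 18 nt.
Frame -1: TCC CGA CAA CTA CAT TGT GCA TTT ATA CGC CAT CTG GCA TGC CTC CTA CAT CCG TTA — no ATG→stop ORF.
Frame -2: CCC GAC AAC TAC ATT GTG CAT TTA TAC GCC ATC TGG CAT GCC TCC TAC ATC CGT — no ATG→stop ORF.
Frame -3: CCG ACA ACT ACA TTG TGC ATT TAT ACG CCA TCT GGC ATG CCT CCT ACA TCC GTT — no ATG→stop ORF.
Longest ORF is 24 nt in frame +1 (positions 25–48).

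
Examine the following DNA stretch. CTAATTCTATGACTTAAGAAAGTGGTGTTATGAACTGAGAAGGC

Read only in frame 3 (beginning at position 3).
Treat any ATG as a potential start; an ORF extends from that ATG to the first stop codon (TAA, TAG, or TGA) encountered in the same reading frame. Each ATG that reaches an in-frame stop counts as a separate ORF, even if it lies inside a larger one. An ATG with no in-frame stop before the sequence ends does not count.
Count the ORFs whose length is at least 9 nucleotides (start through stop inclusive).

2

Frame 3: AAT TCT ATG ACT TAA GAA AGT GGT GTT ATG AAC TGA GAA GGC — ATG at 9, stop TAA at 15 → 9 nt; ATG at 30, stop TGA at 36 → 9 nt.
ORFs ≥ 9 nucleotides: frame 3 9–17 (9 nucleotides), frame 3 30–38 (9 nucleotides). Count = 2.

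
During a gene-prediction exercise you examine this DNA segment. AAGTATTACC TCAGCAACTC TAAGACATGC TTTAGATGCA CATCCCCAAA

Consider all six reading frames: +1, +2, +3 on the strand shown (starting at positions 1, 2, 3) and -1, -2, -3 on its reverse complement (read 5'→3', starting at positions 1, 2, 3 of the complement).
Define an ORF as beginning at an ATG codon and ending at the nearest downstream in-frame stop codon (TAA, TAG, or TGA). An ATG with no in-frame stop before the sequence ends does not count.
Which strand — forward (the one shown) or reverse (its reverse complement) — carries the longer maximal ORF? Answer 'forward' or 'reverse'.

reverse

Reverse complement (5'→3'): TTTGGGGATGTGCATCTAAAGCATGTCTTAGAGTTGCTGAGGTAATACTT
Frame +1: AAG TAT TAC CTC AGC AAC TCT AAG ACA TGC TTT AGA TGC ACA TCC CCA — no ATG→stop ORF.
Frame +2: AGT ATT ACC TCA GCA ACT CTA AGA CAT GCT TTA GAT GCA CAT CCC CAA — no ATG→stop ORF.
Frame +3: GTA TTA CCT CAG CAA CTC TAA GAC ATG CTT TAG ATG CAC ATC CCC AAA — ATG at 27, stop TAG at 33 → 9 nt.
Frame -1: TTT GGG GAT GTG CAT CTA AAG CAT GTC TTA GAG TTG CTG AGG TAA TAC — no ATG→stop ORF.
Frame -2: TTG GGG ATG TGC ATC TAA AGC ATG TCT TAG AGT TGC TGA GGT AAT ACT — ATG at 8, stop TAA at 17 → 12 nt; ATG at 23, stop TAG at 29 → 9 nt.
Frame -3: TGG GGA TGT GCA TCT AAA GCA TGT CTT AGA GTT GCT GAG GTA ATA CTT — no ATG→stop ORF.
Forward-strand max 9 nt; reverse-strand max 12 nt. The reverse strand has the longer ORF.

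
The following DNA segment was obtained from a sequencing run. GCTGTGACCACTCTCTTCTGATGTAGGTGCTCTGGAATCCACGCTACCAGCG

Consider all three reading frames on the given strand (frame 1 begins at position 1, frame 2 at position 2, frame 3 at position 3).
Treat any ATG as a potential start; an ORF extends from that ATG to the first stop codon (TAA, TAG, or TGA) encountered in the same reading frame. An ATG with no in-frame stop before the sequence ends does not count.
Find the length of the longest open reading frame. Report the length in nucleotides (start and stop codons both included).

6

Frame 1: GCT GTG ACC ACT CTC TTC TGA TGT AGG TGC TCT GGA ATC CAC GCT ACC AGC — no ATG→stop ORF.
Frame 2: CTG TGA CCA CTC TCT TCT GAT GTA GGT GCT CTG GAA TCC ACG CTA CCA GCG — no ATG→stop ORF.
Frame 3: TGT GAC CAC TCT CTT CTG ATG TAG GTG CTC TGG AAT CCA CGC TAC CAG — ATG at 21, stop TAG at 24 → 6 nt.
Longest: frame 3, positions 21–26, 6 nt = 2 codons = 1 aa. → 6 nucleotides.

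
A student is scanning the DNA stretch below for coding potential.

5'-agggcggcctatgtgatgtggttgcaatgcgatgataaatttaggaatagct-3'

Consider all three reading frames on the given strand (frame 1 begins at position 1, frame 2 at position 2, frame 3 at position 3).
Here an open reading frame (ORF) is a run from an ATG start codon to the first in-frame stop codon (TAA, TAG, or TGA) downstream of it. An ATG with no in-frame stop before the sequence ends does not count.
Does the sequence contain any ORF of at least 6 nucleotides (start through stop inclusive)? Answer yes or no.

Frame 1: AGG GCG GCC TAT GTG ATG TGG TTG CAA TGC GAT GAT AAA TTT AGG AAT AGC — no ATG→stop ORF.
Frame 2: GGG CGG CCT ATG TGA TGT GGT TGC AAT GCG ATG ATA AAT TTA GGA ATA GCT — ATG at 11, stop TGA at 14 → 6 nt.
Frame 3: GGC GGC CTA TGT GAT GTG GTT GCA ATG CGA TGA TAA ATT TAG GAA TAG — ATG at 27, stop TGA at 33 → 9 nt.
Frame 2 has an ORF of 6 nucleotides (positions 11–16) ≥ 6, so yes.

yes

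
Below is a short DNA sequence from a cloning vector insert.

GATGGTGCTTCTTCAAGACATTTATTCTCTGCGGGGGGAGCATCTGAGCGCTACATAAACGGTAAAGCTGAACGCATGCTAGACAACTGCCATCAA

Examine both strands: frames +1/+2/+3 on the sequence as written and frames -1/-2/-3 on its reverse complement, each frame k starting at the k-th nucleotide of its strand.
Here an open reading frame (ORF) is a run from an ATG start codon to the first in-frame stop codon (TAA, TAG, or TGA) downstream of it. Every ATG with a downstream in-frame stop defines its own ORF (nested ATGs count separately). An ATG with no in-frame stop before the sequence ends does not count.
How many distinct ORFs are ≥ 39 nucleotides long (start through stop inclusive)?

Reverse complement (5'→3'): TTGATGGCAGTTGTCTAGCATGCGTTCAGCTTTACCGTTTATGTAGCGCTCAGATGCTCCCCCCGCAGAGAATAAATGTCTTGAAGAAGCACCATC
Frame +1: GAT GGT GCT TCT TCA AGA CAT TTA TTC TCT GCG GGG GGA GCA TCT GAG CGC TAC ATA AAC GGT AAA GCT GAA CGC ATG CTA GAC AAC TGC CAT CAA — no ATG→stop ORF.
Frame +2: ATG GTG CTT CTT CAA GAC ATT TAT TCT CTG CGG GGG GAG CAT CTG AGC GCT ACA TAA ACG GTA AAG CTG AAC GCA TGC TAG ACA ACT GCC ATC — ATG at 2, stop TAA at 56 → 57 nt.
Frame +3: TGG TGC TTC TTC AAG ACA TTT ATT CTC TGC GGG GGG AGC ATC TGA GCG CTA CAT AAA CGG TAA AGC TGA ACG CAT GCT AGA CAA CTG CCA TCA — no ATG→stop ORF.
Frame -1: TTG ATG GCA GTT GTC TAG CAT GCG TTC AGC TTT ACC GTT TAT GTA GCG CTC AGA TGC TCC CCC CGC AGA GAA TAA ATG TCT TGA AGA AGC ACC ATC — ATG at 4, stop TAG at 16 → 15 nt; ATG at 76, stop TGA at 82 → 9 nt.
Frame -2: TGA TGG CAG TTG TCT AGC ATG CGT TCA GCT TTA CCG TTT ATG TAG CGC TCA GAT GCT CCC CCC GCA GAG AAT AAA TGT CTT GAA GAA GCA CCA — ATG at 20, stop TAG at 44 → 27 nt; ATG at 41, stop TAG at 44 → 6 nt.
Frame -3: GAT GGC AGT TGT CTA GCA TGC GTT CAG CTT TAC CGT TTA TGT AGC GCT CAG ATG CTC CCC CCG CAG AGA ATA AAT GTC TTG AAG AAG CAC CAT — no ATG→stop ORF.
ORFs ≥ 39 nucleotides: frame +2 2–58 (57 nucleotides). Count = 1.

1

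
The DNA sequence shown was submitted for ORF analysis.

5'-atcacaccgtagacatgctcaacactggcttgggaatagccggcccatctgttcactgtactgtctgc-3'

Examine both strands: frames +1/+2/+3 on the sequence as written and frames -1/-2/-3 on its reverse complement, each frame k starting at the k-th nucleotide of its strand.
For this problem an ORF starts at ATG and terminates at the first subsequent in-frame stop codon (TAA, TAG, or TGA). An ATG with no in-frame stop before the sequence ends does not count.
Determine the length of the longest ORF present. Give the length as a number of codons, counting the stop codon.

Reverse complement (5'→3'): GCAGACAGTACAGTGAACAGATGGGCCGGCTATTCCCAAGCCAGTGTTGAGCATGTCTACGGTGTGAT
Frame +1: ATC ACA CCG TAG ACA TGC TCA ACA CTG GCT TGG GAA TAG CCG GCC CAT CTG TTC ACT GTA CTG TCT — no ATG→stop ORF.
Frame +2: TCA CAC CGT AGA CAT GCT CAA CAC TGG CTT GGG AAT AGC CGG CCC ATC TGT TCA CTG TAC TGT CTG — no ATG→stop ORF.
Frame +3: CAC ACC GTA GAC ATG CTC AAC ACT GGC TTG GGA ATA GCC GGC CCA TCT GTT CAC TGT ACT GTC TGC — no ATG→stop ORF.
Frame -1: GCA GAC AGT ACA GTG AAC AGA TGG GCC GGC TAT TCC CAA GCC AGT GTT GAG CAT GTC TAC GGT GTG — no ATG→stop ORF.
Frame -2: CAG ACA GTA CAG TGA ACA GAT GGG CCG GCT ATT CCC AAG CCA GTG TTG AGC ATG TCT ACG GTG TGA — ATG at 53, stop TGA at 65 → 15 nt.
Frame -3: AGA CAG TAC AGT GAA CAG ATG GGC CGG CTA TTC CCA AGC CAG TGT TGA GCA TGT CTA CGG TGT GAT — ATG at 21, stop TGA at 48 → 30 nt.
Longest: frame -3, positions 21–50, 30 nt = 10 codons = 9 aa. → 10 codons.

10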